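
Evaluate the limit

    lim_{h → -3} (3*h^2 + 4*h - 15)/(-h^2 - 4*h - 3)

-7

At h = -3 both the top and bottom vanish — a removable singularity. Factoring out (h + 3) from each leaves (3*h - 5)/(-h - 1), which at h = -3 equals -7.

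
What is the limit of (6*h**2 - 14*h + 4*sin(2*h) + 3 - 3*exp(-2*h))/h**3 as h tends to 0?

Substitution gives 0/0; apply L'Hôpital's rule 3 times.
After differentiating numerator and denominator 3 times the quotient is (-32*cos(2*h) + 24*e^(-2*h))/(6); at h = 0 this is -4/3.

-4/3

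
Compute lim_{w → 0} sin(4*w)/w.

Substitution gives 0/0.
Write it as (4)·sin(4w)/(4w); since sin(u)/u → 1, the limit is 4.

4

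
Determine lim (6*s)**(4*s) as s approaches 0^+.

Base → 0⁺ and exponent → 0⁺: a 0^0 form.
Take logs: 4s·ln(6s). This is 0·(−∞); rewriting as ln(6s)/(1/(4s)) and applying L'Hôpital gives 0.
Hence the limit is e^0 = 1.

1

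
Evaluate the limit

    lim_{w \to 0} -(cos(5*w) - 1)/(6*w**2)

Direct substitution gives 0/0.
Apply L'Hôpital: lim (-5*sin(5*w))/(-12*w), still 0/0.
After 2 applications of L'Hôpital's rule the quotient is (-25*cos(5*w))/(-12); substituting w = 0 gives 25/12.

25/12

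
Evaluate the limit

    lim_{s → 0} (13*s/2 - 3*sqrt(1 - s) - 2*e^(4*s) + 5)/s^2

Substitution gives 0/0; apply L'Hôpital's rule 2 times.
After differentiating numerator and denominator 2 times the quotient is (-32*e^(4*s) + 3/(4*(1 - s)^(3/2)))/(2); at s = 0 this is -125/8.

-125/8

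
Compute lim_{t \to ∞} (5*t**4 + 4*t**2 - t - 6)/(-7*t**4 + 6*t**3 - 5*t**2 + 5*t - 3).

Numerator and denominator both have degree 4.
Dividing every term by t^4, all lower-order terms vanish and the limit is the ratio of leading coefficients, 5/(-7) = -5/7.

-5/7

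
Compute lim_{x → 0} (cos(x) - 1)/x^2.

-1/2

Direct substitution gives 0/0.
Apply L'Hôpital: lim (-sin(x))/(2*x), still 0/0.
After 2 applications of L'Hôpital's rule the quotient is (-cos(x))/(2); substituting x = 0 gives -1/2.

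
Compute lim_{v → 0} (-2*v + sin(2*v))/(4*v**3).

-1/3

Direct substitution gives 0/0.
Apply L'Hôpital: lim (2*cos(2*v) - 2)/(12*v^2), still 0/0.
Apply L'Hôpital: lim (-4*sin(2*v))/(24*v), still 0/0.
After 3 applications of L'Hôpital's rule the quotient is (-8*cos(2*v))/(24); substituting v = 0 gives -1/3.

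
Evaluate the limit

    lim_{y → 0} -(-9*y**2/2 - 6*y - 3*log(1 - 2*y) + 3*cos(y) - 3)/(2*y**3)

Substitution gives 0/0 (the numerator vanishes to order 3).
Expand each term to order y^3: the coefficient of y^3 in -3·ln(1 - 2y) is 8 and in 3·cos(y) is 0.
Lower-order terms cancel with the polynomial part, so the numerator is (8)·y^3 + o(y^3), and the limit is (8)/(-2) = -4.

-4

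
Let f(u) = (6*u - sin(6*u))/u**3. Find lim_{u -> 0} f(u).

36

Direct substitution gives 0/0.
Apply L'Hôpital: lim (6 - 6*cos(6*u))/(3*u^2), still 0/0.
Apply L'Hôpital: lim (36*sin(6*u))/(6*u), still 0/0.
After 3 applications of L'Hôpital's rule the quotient is (216*cos(6*u))/(6); substituting u = 0 gives 36.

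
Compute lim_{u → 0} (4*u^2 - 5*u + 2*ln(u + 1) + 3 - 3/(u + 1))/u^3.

11/3

Substitution gives 0/0; apply L'Hôpital's rule 3 times.
After differentiating numerator and denominator 3 times the quotient is (2*(2*u + 11)/(u + 1)^4)/(6); at u = 0 this is 11/3.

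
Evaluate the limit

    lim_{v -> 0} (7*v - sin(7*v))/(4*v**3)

Direct substitution gives 0/0.
Apply L'Hôpital: lim (7 - 7*cos(7*v))/(12*v^2), still 0/0.
Apply L'Hôpital: lim (49*sin(7*v))/(24*v), still 0/0.
After 3 applications of L'Hôpital's rule the quotient is (343*cos(7*v))/(24); substituting v = 0 gives 343/24.

343/24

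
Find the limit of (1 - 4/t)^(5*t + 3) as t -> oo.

The base → 1 and the exponent → ∞: a 1^∞ form.
Take logarithms: (5t + 3)·ln(1 - 4/t). Since ln(1+u) ~ u for small u, this behaves like (5t)·(-4/t) → -20.
So the limit is e^(-20).

e^(-20)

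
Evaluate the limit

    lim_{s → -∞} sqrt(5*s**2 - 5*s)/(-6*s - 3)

For large |s|, √(5*s^2 - 5*s) ≈ √5·|s| and the denominator ≈ -6s.
Since s → −∞, |s| = −s, giving −√5/(-6) = √(5)/6.

√(5)/6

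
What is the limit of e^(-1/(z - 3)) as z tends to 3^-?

As z → 3⁻, -1/(z - 3) → +∞, so e^(-1/(z - 3)) → ∞.

∞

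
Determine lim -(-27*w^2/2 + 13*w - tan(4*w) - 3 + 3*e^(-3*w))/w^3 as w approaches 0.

209/6

Substitution gives 0/0; apply L'Hôpital's rule 3 times.
After differentiating numerator and denominator 3 times the quotient is (-256*tan(4*w)^2/cos(4*w)^2 - 128/cos(4*w)^4 - 81*e^(-3*w))/(-6); at w = 0 this is 209/6.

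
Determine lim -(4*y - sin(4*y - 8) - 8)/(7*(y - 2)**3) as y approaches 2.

-32/21

Direct substitution gives 0/0.
Apply L'Hôpital: lim (4 - 4*cos(4*y - 8))/(-21*(y - 2)^2), still 0/0.
Apply L'Hôpital: lim (16*sin(4*y - 8))/(84 - 42*y), still 0/0.
After 3 applications of L'Hôpital's rule the quotient is (64*cos(4*y - 8))/(-42); substituting y = 2 gives -32/21.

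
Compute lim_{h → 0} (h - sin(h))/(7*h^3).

Direct substitution gives 0/0.
Apply L'Hôpital: lim (1 - cos(h))/(21*h^2), still 0/0.
Apply L'Hôpital: lim (sin(h))/(42*h), still 0/0.
After 3 applications of L'Hôpital's rule the quotient is (cos(h))/(42); substituting h = 0 gives 1/42.

1/42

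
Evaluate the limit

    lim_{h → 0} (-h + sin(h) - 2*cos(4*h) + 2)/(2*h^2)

Substitution gives 0/0 (the numerator vanishes to order 2).
Expand each term to order h^2: the coefficient of h^2 in -2·cos(4h) is 16 and in sin(h) is 0.
Lower-order terms cancel with the polynomial part, so the numerator is (16)·h^2 + o(h^2), and the limit is (16)/(2) = 8.

8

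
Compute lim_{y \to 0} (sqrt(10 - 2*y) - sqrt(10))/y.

A 0/0 form; rationalise with √(10 - 2y) + √10. This collapses the numerator to -2y, leaving -2/(√(10 - 2y) + √10) → -2/(2√10) = -√(10)/10.

-√(10)/10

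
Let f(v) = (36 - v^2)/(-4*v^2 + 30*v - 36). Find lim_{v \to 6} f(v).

2/3

Direct substitution gives 0/0, so factor. Both numerator and denominator have (v - 6) as a factor.
After cancelling, the expression reduces to (-v - 6)/(6 - 4*v).
Substituting v = 6 gives 2/3.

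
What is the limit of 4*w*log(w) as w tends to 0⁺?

0

This is a 0·(−∞) form. Rewrite as 4·ln(w) / w^(−1) and apply L'Hôpital:
the derivative quotient is 4·(1/w) / (−1·w^(−2)) = (-4/1)·w^1 → 0.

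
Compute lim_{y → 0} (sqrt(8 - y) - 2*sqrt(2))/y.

Substitution gives 0/0. Multiply numerator and denominator by the conjugate √(8 - y) + √8.
The numerator becomes (8 - y) − 8 = -y, so the expression simplifies to -1/(√(8 - y) + √8).
Letting y → 0 gives -1/(2√8) = -√(2)/8.

-√(2)/8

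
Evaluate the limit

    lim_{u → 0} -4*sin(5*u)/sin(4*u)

Substitution gives 0/0.
Divide numerator and denominator by u: sin(5u)/u → 5 and sin(4u)/u → 4, so the limit is -4·5/4 = -5.

-5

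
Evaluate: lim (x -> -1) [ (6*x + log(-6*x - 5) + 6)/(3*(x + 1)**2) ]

-6

Direct substitution gives 0/0.
Apply L'Hôpital: lim (6 - 6/(-6*x - 5))/(6*x + 6), still 0/0.
After 2 applications of L'Hôpital's rule the quotient is (-36/(-6*x - 5)^2)/(6); substituting x = -1 gives -6.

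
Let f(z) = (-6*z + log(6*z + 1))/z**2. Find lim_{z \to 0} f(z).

-18

Direct substitution gives 0/0.
Apply L'Hôpital: lim (-6 + 6/(6*z + 1))/(2*z), still 0/0.
After 2 applications of L'Hôpital's rule the quotient is (-36/(6*z + 1)^2)/(2); substituting z = 0 gives -18.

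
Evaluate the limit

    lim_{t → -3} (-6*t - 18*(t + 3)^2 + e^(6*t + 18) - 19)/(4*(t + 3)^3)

9

Direct substitution gives 0/0.
Apply L'Hôpital: lim (-36*t + 6*e^(6*t + 18) - 114)/(12*(t + 3)^2), still 0/0.
Apply L'Hôpital: lim (36*e^(6*t + 18) - 36)/(24*t + 72), still 0/0.
After 3 applications of L'Hôpital's rule the quotient is (216*e^(6*t + 18))/(24); substituting t = -3 gives 9.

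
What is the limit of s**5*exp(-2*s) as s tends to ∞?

0

Write as s^5/e^{2s}, an ∞/∞ form.
Exponential growth dominates any polynomial, so repeated L'Hôpital (or the standard result) gives 0.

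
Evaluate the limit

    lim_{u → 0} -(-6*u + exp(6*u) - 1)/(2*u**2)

Direct substitution gives 0/0.
Apply L'Hôpital: lim (6*e^(6*u) - 6)/(-4*u), still 0/0.
After 2 applications of L'Hôpital's rule the quotient is (36*e^(6*u))/(-4); substituting u = 0 gives -9.

-9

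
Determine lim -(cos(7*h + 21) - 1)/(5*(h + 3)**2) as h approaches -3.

Direct substitution gives 0/0.
Apply L'Hôpital: lim (-7*sin(7*h + 21))/(-10*h - 30), still 0/0.
After 2 applications of L'Hôpital's rule the quotient is (-49*cos(7*h + 21))/(-10); substituting h = -3 gives 49/10.

49/10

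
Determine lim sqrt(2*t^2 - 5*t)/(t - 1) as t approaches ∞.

For large |t|, √(2*t^2 - 5*t) ≈ √2·|t| and the denominator ≈ t.
Since t → +∞, |t| = t, giving √2/(1) = √(2).

√(2)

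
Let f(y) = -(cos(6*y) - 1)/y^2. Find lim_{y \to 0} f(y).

18

Direct substitution gives 0/0.
Apply L'Hôpital: lim (-6*sin(6*y))/(-2*y), still 0/0.
After 2 applications of L'Hôpital's rule the quotient is (-36*cos(6*y))/(-2); substituting y = 0 gives 18.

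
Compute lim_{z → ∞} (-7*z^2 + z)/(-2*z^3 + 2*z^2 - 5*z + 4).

The denominator has degree 3 and the numerator degree 2. Dividing numerator and denominator by z^3 sends every term to 0 except the leading denominator term, so the limit is 0.

0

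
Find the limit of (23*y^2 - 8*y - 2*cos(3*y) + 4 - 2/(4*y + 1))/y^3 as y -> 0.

128

Substitution gives 0/0 (the numerator vanishes to order 3).
Expand each term to order y^3: the coefficient of y^3 in -2·cos(3y) is 0 and in -2·1/(1 + 4y) is 128.
Lower-order terms cancel with the polynomial part, so the numerator is (128)·y^3 + o(y^3), and the limit is (128)/(1) = 128.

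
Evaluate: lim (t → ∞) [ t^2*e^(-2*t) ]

Write as t^2/e^{2t}, an ∞/∞ form.
Exponential growth dominates any polynomial, so repeated L'Hôpital (or the standard result) gives 0.

0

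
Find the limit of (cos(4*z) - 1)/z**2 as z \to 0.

Direct substitution gives 0/0.
Apply L'Hôpital: lim (-4*sin(4*z))/(2*z), still 0/0.
After 2 applications of L'Hôpital's rule the quotient is (-16*cos(4*z))/(2); substituting z = 0 gives -8.

-8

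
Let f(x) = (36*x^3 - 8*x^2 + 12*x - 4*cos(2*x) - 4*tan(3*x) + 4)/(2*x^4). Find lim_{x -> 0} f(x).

-4/3

Substitution gives 0/0; apply L'Hôpital's rule 4 times.
After differentiating numerator and denominator 4 times the quotient is (-64*cos(2*x) - 7776*tan(3*x)^5 - 12960*tan(3*x)^3 - 5184*tan(3*x))/(48); at x = 0 this is -4/3.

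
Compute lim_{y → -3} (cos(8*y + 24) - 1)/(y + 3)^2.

-32

Direct substitution gives 0/0.
Apply L'Hôpital: lim (-8*sin(8*y + 24))/(2*y + 6), still 0/0.
After 2 applications of L'Hôpital's rule the quotient is (-64*cos(8*y + 24))/(2); substituting y = -3 gives -32.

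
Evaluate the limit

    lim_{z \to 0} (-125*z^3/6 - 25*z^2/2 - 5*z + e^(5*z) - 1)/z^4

Direct substitution gives 0/0.
Apply L'Hôpital: lim (-125*z^2/2 - 25*z + 5*e^(5*z) - 5)/(4*z^3), still 0/0.
Apply L'Hôpital: lim (-125*z + 25*e^(5*z) - 25)/(12*z^2), still 0/0.
Apply L'Hôpital: lim (125*e^(5*z) - 125)/(24*z), still 0/0.
After 4 applications of L'Hôpital's rule the quotient is (625*e^(5*z))/(24); substituting z = 0 gives 625/24.

625/24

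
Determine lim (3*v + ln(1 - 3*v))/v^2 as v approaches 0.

-9/2

Direct substitution gives 0/0.
Apply L'Hôpital: lim (3 - 3/(1 - 3*v))/(2*v), still 0/0.
After 2 applications of L'Hôpital's rule the quotient is (-9/(1 - 3*v)^2)/(2); substituting v = 0 gives -9/2.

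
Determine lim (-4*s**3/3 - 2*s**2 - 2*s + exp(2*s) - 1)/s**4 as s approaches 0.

2/3

Direct substitution gives 0/0.
Apply L'Hôpital: lim (-4*s^2 - 4*s + 2*e^(2*s) - 2)/(4*s^3), still 0/0.
Apply L'Hôpital: lim (-8*s + 4*e^(2*s) - 4)/(12*s^2), still 0/0.
Apply L'Hôpital: lim (8*e^(2*s) - 8)/(24*s), still 0/0.
After 4 applications of L'Hôpital's rule the quotient is (16*e^(2*s))/(24); substituting s = 0 gives 2/3.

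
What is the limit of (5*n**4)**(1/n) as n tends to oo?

1

Base → ∞ and exponent → 0: an ∞^0 form.
Take logs: (1/n)·ln(5·n^4) = (ln 5 + 4·ln n)/n → 0.
So the limit is e^0 = 1.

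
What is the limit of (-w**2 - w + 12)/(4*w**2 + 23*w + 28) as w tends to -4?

At w = -4 both the top and bottom vanish — a removable singularity. Factoring out (w + 4) from each leaves (3 - w)/(4*w + 7), which at w = -4 equals -7/9.

-7/9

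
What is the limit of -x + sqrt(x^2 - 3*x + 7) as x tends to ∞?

An ∞ − ∞ form. Rationalising with the conjugate, the difference becomes (-3x + 7) / (√(x^2 - 3*x + 7) + x).
For large x the denominator behaves like 2·x, so the quotient tends to -3/2 = -3/2.

-3/2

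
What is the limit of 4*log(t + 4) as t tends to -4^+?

-∞

As t → -4⁺, t + 4 → 0⁺ and ln(t + 4) → −∞.
Multiplying by 4 gives -∞.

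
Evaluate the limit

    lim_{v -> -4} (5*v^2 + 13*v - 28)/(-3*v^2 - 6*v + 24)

Direct substitution gives 0/0, so factor. Both numerator and denominator have (v + 4) as a factor.
After cancelling, the expression reduces to (5*v - 7)/(6 - 3*v).
Substituting v = -4 gives -3/2.

-3/2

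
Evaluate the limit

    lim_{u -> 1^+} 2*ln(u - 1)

-∞

As u → 1⁺, u - 1 → 0⁺ and ln(u - 1) → −∞.
Multiplying by 2 gives -∞.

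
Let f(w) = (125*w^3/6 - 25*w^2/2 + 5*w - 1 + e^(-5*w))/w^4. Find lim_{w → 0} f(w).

Direct substitution gives 0/0.
Apply L'Hôpital: lim (125*w^2/2 - 25*w + 5 - 5*e^(-5*w))/(4*w^3), still 0/0.
Apply L'Hôpital: lim (125*w - 25 + 25*e^(-5*w))/(12*w^2), still 0/0.
Apply L'Hôpital: lim (125 - 125*e^(-5*w))/(24*w), still 0/0.
After 4 applications of L'Hôpital's rule the quotient is (625*e^(-5*w))/(24); substituting w = 0 gives 625/24.

625/24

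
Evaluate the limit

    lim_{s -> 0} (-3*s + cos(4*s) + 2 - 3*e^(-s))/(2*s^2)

-19/4

Substitution gives 0/0; apply L'Hôpital's rule 2 times.
After differentiating numerator and denominator 2 times the quotient is (-16*cos(4*s) - 3*e^(-s))/(4); at s = 0 this is -19/4.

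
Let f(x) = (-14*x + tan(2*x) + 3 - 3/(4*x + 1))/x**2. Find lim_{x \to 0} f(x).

Substitution gives 0/0 (the numerator vanishes to order 2).
Expand each term to order x^2: the coefficient of x^2 in tan(2x) is 0 and in -3·1/(1 + 4x) is -48.
Lower-order terms cancel with the polynomial part, so the numerator is (-48)·x^2 + o(x^2), and the limit is (-48)/(1) = -48.

-48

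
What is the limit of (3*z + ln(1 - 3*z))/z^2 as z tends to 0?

Direct substitution gives 0/0.
Apply L'Hôpital: lim (3 - 3/(1 - 3*z))/(2*z), still 0/0.
After 2 applications of L'Hôpital's rule the quotient is (-9/(1 - 3*z)^2)/(2); substituting z = 0 gives -9/2.

-9/2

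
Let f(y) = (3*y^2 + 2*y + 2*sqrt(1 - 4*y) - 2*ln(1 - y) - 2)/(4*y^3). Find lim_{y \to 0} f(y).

Substitution gives 0/0; apply L'Hôpital's rule 3 times.
After differentiating numerator and denominator 3 times the quotient is (-4/(y - 1)^3 - 48/(1 - 4*y)^(5/2))/(24); at y = 0 this is -11/6.

-11/6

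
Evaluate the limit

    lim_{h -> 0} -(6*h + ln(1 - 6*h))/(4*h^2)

Direct substitution gives 0/0.
Apply L'Hôpital: lim (6 - 6/(1 - 6*h))/(-8*h), still 0/0.
After 2 applications of L'Hôpital's rule the quotient is (-36/(1 - 6*h)^2)/(-8); substituting h = 0 gives 9/2.

9/2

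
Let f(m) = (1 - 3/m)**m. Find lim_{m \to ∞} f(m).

The base → 1 and the exponent → ∞: a 1^∞ form.
Take logarithms: (m)·ln(1 - 3/m). Since ln(1+u) ~ u for small u, this behaves like (m)·(-3/m) → -3.
So the limit is e^(-3).

e^(-3)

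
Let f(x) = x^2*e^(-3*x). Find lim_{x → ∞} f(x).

Write as x^2/e^{3x}, an ∞/∞ form.
Exponential growth dominates any polynomial, so repeated L'Hôpital (or the standard result) gives 0.

0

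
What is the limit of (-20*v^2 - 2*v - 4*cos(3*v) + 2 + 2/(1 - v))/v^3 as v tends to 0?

2

Substitution gives 0/0; apply L'Hôpital's rule 3 times.
After differentiating numerator and denominator 3 times the quotient is (-108*sin(3*v) + 12/(v - 1)^4)/(6); at v = 0 this is 2.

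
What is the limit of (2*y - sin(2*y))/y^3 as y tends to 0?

4/3

Direct substitution gives 0/0.
Apply L'Hôpital: lim (2 - 2*cos(2*y))/(3*y^2), still 0/0.
Apply L'Hôpital: lim (4*sin(2*y))/(6*y), still 0/0.
After 3 applications of L'Hôpital's rule the quotient is (8*cos(2*y))/(6); substituting y = 0 gives 4/3.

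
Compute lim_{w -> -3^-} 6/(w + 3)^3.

-∞

As w → -3⁻, (w + 3) → 0⁻, so (w + 3)^3 → 0⁻ and 6/(w + 3)^3 → -∞.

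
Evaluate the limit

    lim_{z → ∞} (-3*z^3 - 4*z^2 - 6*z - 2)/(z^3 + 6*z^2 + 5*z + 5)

Numerator and denominator both have degree 3.
Dividing every term by z^3, all lower-order terms vanish and the limit is the ratio of leading coefficients, -3/(1) = -3.

-3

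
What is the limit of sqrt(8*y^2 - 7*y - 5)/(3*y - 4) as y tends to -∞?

-2*√(2)/3

For large |y|, √(8*y^2 - 7*y - 5) ≈ √8·|y| and the denominator ≈ 3y.
Since y → −∞, |y| = −y, giving −√8/(3) = -2*√(2)/3.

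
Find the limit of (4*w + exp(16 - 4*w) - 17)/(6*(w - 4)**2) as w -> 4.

Direct substitution gives 0/0.
Apply L'Hôpital: lim (4 - 4*e^(16 - 4*w))/(12*w - 48), still 0/0.
After 2 applications of L'Hôpital's rule the quotient is (16*e^(16 - 4*w))/(12); substituting w = 4 gives 4/3.

4/3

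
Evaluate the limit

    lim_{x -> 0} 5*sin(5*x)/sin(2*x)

25/2

Substitution gives 0/0.
Divide numerator and denominator by x: sin(5x)/x → 5 and sin(2x)/x → 2, so the limit is 5·5/2 = 25/2.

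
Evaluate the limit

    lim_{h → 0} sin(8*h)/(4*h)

2

Substitution gives 0/0.
Write it as (8/4)·sin(8h)/(8h); since sin(u)/u → 1, the limit is 2.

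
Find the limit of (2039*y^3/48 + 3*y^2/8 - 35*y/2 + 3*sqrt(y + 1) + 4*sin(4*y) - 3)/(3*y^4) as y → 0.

Substitution gives 0/0 (the numerator vanishes to order 4).
Expand each term to order y^4: the coefficient of y^4 in 3·√(1 + y) is -15/128 and in 4·sin(4y) is 0.
Lower-order terms cancel with the polynomial part, so the numerator is (-15/128)·y^4 + o(y^4), and the limit is (-15/128)/(3) = -5/128.

-5/128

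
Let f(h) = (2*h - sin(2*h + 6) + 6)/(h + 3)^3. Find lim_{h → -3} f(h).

Direct substitution gives 0/0.
Apply L'Hôpital: lim (2 - 2*cos(2*h + 6))/(3*(h + 3)^2), still 0/0.
Apply L'Hôpital: lim (4*sin(2*h + 6))/(6*h + 18), still 0/0.
After 3 applications of L'Hôpital's rule the quotient is (8*cos(2*h + 6))/(6); substituting h = -3 gives 4/3.

4/3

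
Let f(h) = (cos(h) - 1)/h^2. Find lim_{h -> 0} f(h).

-1/2

Direct substitution gives 0/0.
Apply L'Hôpital: lim (-sin(h))/(2*h), still 0/0.
After 2 applications of L'Hôpital's rule the quotient is (-cos(h))/(2); substituting h = 0 gives -1/2.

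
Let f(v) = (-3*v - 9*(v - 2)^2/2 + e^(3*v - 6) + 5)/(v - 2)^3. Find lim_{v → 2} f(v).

Direct substitution gives 0/0.
Apply L'Hôpital: lim (-9*v + 3*e^(3*v - 6) + 15)/(3*(v - 2)^2), still 0/0.
Apply L'Hôpital: lim (9*e^(3*v - 6) - 9)/(6*v - 12), still 0/0.
After 3 applications of L'Hôpital's rule the quotient is (27*e^(3*v - 6))/(6); substituting v = 2 gives 9/2.

9/2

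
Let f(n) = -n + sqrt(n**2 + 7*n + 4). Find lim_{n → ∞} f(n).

An ∞ − ∞ form. Rationalising with the conjugate, the difference becomes (7n + 4) / (√(n^2 + 7*n + 4) + n).
For large n the denominator behaves like 2·n, so the quotient tends to 7/2 = 7/2.

7/2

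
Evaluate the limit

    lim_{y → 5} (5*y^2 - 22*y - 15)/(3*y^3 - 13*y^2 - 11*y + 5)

1/3

Since y = 5 makes numerator and denominator zero, (y - 5) divides both.
Cancelling it gives (5*y + 3)/(3*y^2 + 2*y - 1); now plug in y = 5 to get 1/3.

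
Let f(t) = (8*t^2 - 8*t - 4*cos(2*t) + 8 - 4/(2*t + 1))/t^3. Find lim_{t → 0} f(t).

32

Substitution gives 0/0; apply L'Hôpital's rule 3 times.
After differentiating numerator and denominator 3 times the quotient is (-32*sin(2*t) + 192/(2*t + 1)^4)/(6); at t = 0 this is 32.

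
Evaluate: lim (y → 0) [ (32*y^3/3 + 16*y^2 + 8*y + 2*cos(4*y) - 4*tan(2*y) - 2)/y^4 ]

Substitution gives 0/0 (the numerator vanishes to order 4).
Expand each term to order y^4: the coefficient of y^4 in 2·cos(4y) is 64/3 and in -4·tan(2y) is 0.
Lower-order terms cancel with the polynomial part, so the numerator is (64/3)·y^4 + o(y^4), and the limit is (64/3)/(1) = 64/3.

64/3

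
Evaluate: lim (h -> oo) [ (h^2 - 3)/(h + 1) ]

The numerator has higher degree (2 > 1); the quotient behaves like (1/(1))·h^1 for large |h|.
As h → +∞ this diverges to ∞.

∞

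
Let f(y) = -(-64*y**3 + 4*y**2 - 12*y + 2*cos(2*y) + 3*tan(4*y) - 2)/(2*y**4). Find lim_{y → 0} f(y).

Substitution gives 0/0 (the numerator vanishes to order 4).
Expand each term to order y^4: the coefficient of y^4 in 3·tan(4y) is 0 and in 2·cos(2y) is 4/3.
Lower-order terms cancel with the polynomial part, so the numerator is (4/3)·y^4 + o(y^4), and the limit is (4/3)/(-2) = -2/3.

-2/3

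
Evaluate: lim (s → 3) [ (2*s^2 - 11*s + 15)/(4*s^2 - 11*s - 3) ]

1/13

At s = 3 both the top and bottom vanish — a removable singularity. Factoring out (s - 3) from each leaves (2*s - 5)/(4*s + 1), which at s = 3 equals 1/13.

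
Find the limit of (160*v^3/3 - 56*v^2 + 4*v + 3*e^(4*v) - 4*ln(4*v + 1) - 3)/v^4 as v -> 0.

288

Substitution gives 0/0; apply L'Hôpital's rule 4 times.
After differentiating numerator and denominator 4 times the quotient is (768*e^(4*v) + 6144/(4*v + 1)^4)/(24); at v = 0 this is 288.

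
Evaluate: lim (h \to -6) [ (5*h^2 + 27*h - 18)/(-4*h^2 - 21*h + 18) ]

Since h = -6 makes numerator and denominator zero, (h + 6) divides both.
Cancelling it gives (5*h - 3)/(3 - 4*h); now plug in h = -6 to get -11/9.

-11/9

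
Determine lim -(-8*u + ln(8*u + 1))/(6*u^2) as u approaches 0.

Direct substitution gives 0/0.
Apply L'Hôpital: lim (-8 + 8/(8*u + 1))/(-12*u), still 0/0.
After 2 applications of L'Hôpital's rule the quotient is (-64/(8*u + 1)^2)/(-12); substituting u = 0 gives 16/3.

16/3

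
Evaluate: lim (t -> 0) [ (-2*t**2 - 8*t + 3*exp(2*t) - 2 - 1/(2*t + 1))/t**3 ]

12

Substitution gives 0/0 (the numerator vanishes to order 3).
Expand each term to order t^3: the coefficient of t^3 in 3·e^(2t) is 4 and in −1/(1 + 2t) is 8.
Lower-order terms cancel with the polynomial part, so the numerator is (12)·t^3 + o(t^3), and the limit is (12)/(1) = 12.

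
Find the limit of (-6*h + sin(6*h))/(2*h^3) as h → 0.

Direct substitution gives 0/0.
Apply L'Hôpital: lim (6*cos(6*h) - 6)/(6*h^2), still 0/0.
Apply L'Hôpital: lim (-36*sin(6*h))/(12*h), still 0/0.
After 3 applications of L'Hôpital's rule the quotient is (-216*cos(6*h))/(12); substituting h = 0 gives -18.

-18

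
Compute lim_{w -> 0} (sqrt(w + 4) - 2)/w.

1/4

Substitution gives 0/0. Multiply numerator and denominator by the conjugate √(4 + w) + √4.
The numerator becomes (4 + w) − 4 = w, so the expression simplifies to 1/(√(4 + w) + √4).
Letting w → 0 gives 1/(2√4) = 1/4.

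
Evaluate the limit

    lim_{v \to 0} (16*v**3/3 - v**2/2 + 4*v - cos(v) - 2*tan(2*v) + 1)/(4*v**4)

-1/96

Substitution gives 0/0; apply L'Hôpital's rule 4 times.
After differentiating numerator and denominator 4 times the quotient is (-cos(v) - 768*tan(2*v)^5 - 1280*tan(2*v)^3 - 512*tan(2*v))/(96); at v = 0 this is -1/96.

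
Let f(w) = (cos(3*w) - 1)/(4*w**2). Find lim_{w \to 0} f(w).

-9/8

Direct substitution gives 0/0.
Apply L'Hôpital: lim (-3*sin(3*w))/(8*w), still 0/0.
After 2 applications of L'Hôpital's rule the quotient is (-9*cos(3*w))/(8); substituting w = 0 gives -9/8.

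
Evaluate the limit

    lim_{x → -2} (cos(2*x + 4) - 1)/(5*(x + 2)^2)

Direct substitution gives 0/0.
Apply L'Hôpital: lim (-2*sin(2*x + 4))/(10*x + 20), still 0/0.
After 2 applications of L'Hôpital's rule the quotient is (-4*cos(2*x + 4))/(10); substituting x = -2 gives -2/5.

-2/5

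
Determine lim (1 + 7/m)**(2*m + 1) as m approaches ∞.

The base → 1 and the exponent → ∞: a 1^∞ form.
Take logarithms: (2m + 1)·ln(1 + 7/m). Since ln(1+u) ~ u for small u, this behaves like (2m)·(7/m) → 14.
So the limit is e^(14).

e^(14)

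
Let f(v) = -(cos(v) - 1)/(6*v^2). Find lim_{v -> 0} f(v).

Direct substitution gives 0/0.
Apply L'Hôpital: lim (-sin(v))/(-12*v), still 0/0.
After 2 applications of L'Hôpital's rule the quotient is (-cos(v))/(-12); substituting v = 0 gives 1/12.

1/12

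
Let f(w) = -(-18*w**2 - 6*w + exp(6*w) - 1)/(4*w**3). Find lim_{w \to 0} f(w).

Direct substitution gives 0/0.
Apply L'Hôpital: lim (-36*w + 6*e^(6*w) - 6)/(-12*w^2), still 0/0.
Apply L'Hôpital: lim (36*e^(6*w) - 36)/(-24*w), still 0/0.
After 3 applications of L'Hôpital's rule the quotient is (216*e^(6*w))/(-24); substituting w = 0 gives -9.

-9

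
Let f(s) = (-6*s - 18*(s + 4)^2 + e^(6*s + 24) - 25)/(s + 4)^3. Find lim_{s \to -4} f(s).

36

Direct substitution gives 0/0.
Apply L'Hôpital: lim (-36*s + 6*e^(6*s + 24) - 150)/(3*(s + 4)^2), still 0/0.
Apply L'Hôpital: lim (36*e^(6*s + 24) - 36)/(6*s + 24), still 0/0.
After 3 applications of L'Hôpital's rule the quotient is (216*e^(6*s + 24))/(6); substituting s = -4 gives 36.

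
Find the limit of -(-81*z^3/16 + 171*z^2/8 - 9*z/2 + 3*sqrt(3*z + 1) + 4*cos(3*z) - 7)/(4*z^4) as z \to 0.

Substitution gives 0/0; apply L'Hôpital's rule 4 times.
After differentiating numerator and denominator 4 times the quotient is (324*cos(3*z) - 3645/(16*(3*z + 1)^(7/2)))/(-96); at z = 0 this is -513/512.

-513/512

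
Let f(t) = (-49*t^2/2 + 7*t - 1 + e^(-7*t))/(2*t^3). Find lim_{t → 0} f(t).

-343/12

Direct substitution gives 0/0.
Apply L'Hôpital: lim (-49*t + 7 - 7*e^(-7*t))/(6*t^2), still 0/0.
Apply L'Hôpital: lim (-49 + 49*e^(-7*t))/(12*t), still 0/0.
After 3 applications of L'Hôpital's rule the quotient is (-343*e^(-7*t))/(12); substituting t = 0 gives -343/12.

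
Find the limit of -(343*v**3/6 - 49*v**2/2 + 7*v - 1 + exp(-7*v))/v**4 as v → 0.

-2401/24

Direct substitution gives 0/0.
Apply L'Hôpital: lim (343*v^2/2 - 49*v + 7 - 7*e^(-7*v))/(-4*v^3), still 0/0.
Apply L'Hôpital: lim (343*v - 49 + 49*e^(-7*v))/(-12*v^2), still 0/0.
Apply L'Hôpital: lim (343 - 343*e^(-7*v))/(-24*v), still 0/0.
After 4 applications of L'Hôpital's rule the quotient is (2401*e^(-7*v))/(-24); substituting v = 0 gives -2401/24.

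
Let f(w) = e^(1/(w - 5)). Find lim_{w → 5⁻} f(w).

As w → 5⁻, 1/(w - 5) → −∞, so e^(1/(w - 5)) → 0.

0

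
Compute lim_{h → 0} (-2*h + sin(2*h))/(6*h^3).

-2/9

Direct substitution gives 0/0.
Apply L'Hôpital: lim (2*cos(2*h) - 2)/(18*h^2), still 0/0.
Apply L'Hôpital: lim (-4*sin(2*h))/(36*h), still 0/0.
After 3 applications of L'Hôpital's rule the quotient is (-8*cos(2*h))/(36); substituting h = 0 gives -2/9.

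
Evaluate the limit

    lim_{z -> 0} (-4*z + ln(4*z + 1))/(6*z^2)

-4/3

Direct substitution gives 0/0.
Apply L'Hôpital: lim (-4 + 4/(4*z + 1))/(12*z), still 0/0.
After 2 applications of L'Hôpital's rule the quotient is (-16/(4*z + 1)^2)/(12); substituting z = 0 gives -4/3.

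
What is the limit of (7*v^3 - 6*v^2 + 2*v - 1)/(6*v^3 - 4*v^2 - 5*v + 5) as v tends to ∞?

Numerator and denominator both have degree 3.
Dividing every term by v^3, all lower-order terms vanish and the limit is the ratio of leading coefficients, 7/(6) = 7/6.

7/6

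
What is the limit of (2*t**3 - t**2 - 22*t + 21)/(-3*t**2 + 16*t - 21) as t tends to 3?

Direct substitution gives 0/0, so factor. Both numerator and denominator have (t - 3) as a factor.
After cancelling, the expression reduces to (2*t^2 + 5*t - 7)/(7 - 3*t).
Substituting t = 3 gives -13.

-13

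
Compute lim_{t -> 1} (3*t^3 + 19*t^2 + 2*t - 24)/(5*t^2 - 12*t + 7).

Since t = 1 makes numerator and denominator zero, (t - 1) divides both.
Cancelling it gives (3*t^2 + 22*t + 24)/(5*t - 7); now plug in t = 1 to get -49/2.

-49/2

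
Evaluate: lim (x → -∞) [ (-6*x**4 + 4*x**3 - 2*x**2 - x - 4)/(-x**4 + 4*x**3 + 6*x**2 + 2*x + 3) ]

6

Numerator and denominator both have degree 4.
Dividing every term by x^4, all lower-order terms vanish and the limit is the ratio of leading coefficients, -6/(-1) = 6.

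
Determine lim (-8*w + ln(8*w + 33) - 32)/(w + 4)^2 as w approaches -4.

-32

Direct substitution gives 0/0.
Apply L'Hôpital: lim (-8 + 8/(8*w + 33))/(2*w + 8), still 0/0.
After 2 applications of L'Hôpital's rule the quotient is (-64/(8*w + 33)^2)/(2); substituting w = -4 gives -32.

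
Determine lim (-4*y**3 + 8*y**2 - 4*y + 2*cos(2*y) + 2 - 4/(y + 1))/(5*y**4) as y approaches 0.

-8/15

Substitution gives 0/0; apply L'Hôpital's rule 4 times.
After differentiating numerator and denominator 4 times the quotient is (32*cos(2*y) - 96/(y + 1)^5)/(120); at y = 0 this is -8/15.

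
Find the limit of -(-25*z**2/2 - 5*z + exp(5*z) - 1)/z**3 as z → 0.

Direct substitution gives 0/0.
Apply L'Hôpital: lim (-25*z + 5*e^(5*z) - 5)/(-3*z^2), still 0/0.
Apply L'Hôpital: lim (25*e^(5*z) - 25)/(-6*z), still 0/0.
After 3 applications of L'Hôpital's rule the quotient is (125*e^(5*z))/(-6); substituting z = 0 gives -125/6.

-125/6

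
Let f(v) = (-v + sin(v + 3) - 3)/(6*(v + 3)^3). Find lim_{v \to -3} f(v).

-1/36

Direct substitution gives 0/0.
Apply L'Hôpital: lim (cos(v + 3) - 1)/(18*(v + 3)^2), still 0/0.
Apply L'Hôpital: lim (-sin(v + 3))/(36*v + 108), still 0/0.
After 3 applications of L'Hôpital's rule the quotient is (-cos(v + 3))/(36); substituting v = -3 gives -1/36.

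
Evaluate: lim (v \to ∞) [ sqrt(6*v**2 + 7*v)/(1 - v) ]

For large |v|, √(6*v^2 + 7*v) ≈ √6·|v| and the denominator ≈ -v.
Since v → +∞, |v| = v, giving √6/(-1) = -√(6).

-√(6)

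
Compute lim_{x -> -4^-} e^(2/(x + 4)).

0

As x → -4⁻, 2/(x + 4) → −∞, so e^(2/(x + 4)) → 0.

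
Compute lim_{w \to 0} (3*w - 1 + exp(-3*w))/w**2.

9/2

Direct substitution gives 0/0.
Apply L'Hôpital: lim (3 - 3*e^(-3*w))/(2*w), still 0/0.
After 2 applications of L'Hôpital's rule the quotient is (9*e^(-3*w))/(2); substituting w = 0 gives 9/2.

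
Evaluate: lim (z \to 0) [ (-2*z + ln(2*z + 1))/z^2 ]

Direct substitution gives 0/0.
Apply L'Hôpital: lim (-2 + 2/(2*z + 1))/(2*z), still 0/0.
After 2 applications of L'Hôpital's rule the quotient is (-4/(2*z + 1)^2)/(2); substituting z = 0 gives -2.

-2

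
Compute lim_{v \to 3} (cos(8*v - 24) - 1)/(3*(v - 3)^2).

Direct substitution gives 0/0.
Apply L'Hôpital: lim (-8*sin(8*v - 24))/(6*v - 18), still 0/0.
After 2 applications of L'Hôpital's rule the quotient is (-64*cos(8*v - 24))/(6); substituting v = 3 gives -32/3.

-32/3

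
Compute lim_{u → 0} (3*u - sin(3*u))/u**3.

9/2

Direct substitution gives 0/0.
Apply L'Hôpital: lim (3 - 3*cos(3*u))/(3*u^2), still 0/0.
Apply L'Hôpital: lim (9*sin(3*u))/(6*u), still 0/0.
After 3 applications of L'Hôpital's rule the quotient is (27*cos(3*u))/(6); substituting u = 0 gives 9/2.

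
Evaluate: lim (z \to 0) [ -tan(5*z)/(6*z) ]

-5/6

Substitution gives 0/0.
Since tan(u)/u → 1 as u → 0, tan(5z)/(5z) → 1 and the limit is 5/(-6) = -5/6.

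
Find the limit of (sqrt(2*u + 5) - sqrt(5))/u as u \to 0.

Substitution gives 0/0. Multiply numerator and denominator by the conjugate √(5 + 2u) + √5.
The numerator becomes (5 + 2u) − 5 = 2u, so the expression simplifies to 2/(√(5 + 2u) + √5).
Letting u → 0 gives 2/(2√5) = √(5)/5.

√(5)/5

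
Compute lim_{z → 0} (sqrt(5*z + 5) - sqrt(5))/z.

√(5)/2

Substitution gives 0/0. Multiply numerator and denominator by the conjugate √(5 + 5z) + √5.
The numerator becomes (5 + 5z) − 5 = 5z, so the expression simplifies to 5/(√(5 + 5z) + √5).
Letting z → 0 gives 5/(2√5) = √(5)/2.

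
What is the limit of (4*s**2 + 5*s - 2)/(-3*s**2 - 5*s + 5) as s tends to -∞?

-4/3

Numerator and denominator both have degree 2.
Dividing every term by s^2, all lower-order terms vanish and the limit is the ratio of leading coefficients, 4/(-3) = -4/3.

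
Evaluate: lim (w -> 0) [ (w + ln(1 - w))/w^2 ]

-1/2

Direct substitution gives 0/0.
Apply L'Hôpital: lim (1 - 1/(1 - w))/(2*w), still 0/0.
After 2 applications of L'Hôpital's rule the quotient is (-1/(1 - w)^2)/(2); substituting w = 0 gives -1/2.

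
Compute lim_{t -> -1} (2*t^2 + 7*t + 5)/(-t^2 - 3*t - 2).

-3

Direct substitution gives 0/0, so factor. Both numerator and denominator have (t + 1) as a factor.
After cancelling, the expression reduces to (2*t + 5)/(-t - 2).
Substituting t = -1 gives -3.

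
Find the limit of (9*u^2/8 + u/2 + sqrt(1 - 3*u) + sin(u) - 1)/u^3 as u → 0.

Substitution gives 0/0 (the numerator vanishes to order 3).
Expand each term to order u^3: the coefficient of u^3 in sin(u) is -1/6 and in √(1 - 3u) is -27/16.
Lower-order terms cancel with the polynomial part, so the numerator is (-89/48)·u^3 + o(u^3), and the limit is (-89/48)/(1) = -89/48.

-89/48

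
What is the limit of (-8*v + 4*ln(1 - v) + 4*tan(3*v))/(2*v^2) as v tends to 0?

Substitution gives 0/0 (the numerator vanishes to order 2).
Expand each term to order v^2: the coefficient of v^2 in 4·ln(1 - v) is -2 and in 4·tan(3v) is 0.
Lower-order terms cancel with the polynomial part, so the numerator is (-2)·v^2 + o(v^2), and the limit is (-2)/(2) = -1.

-1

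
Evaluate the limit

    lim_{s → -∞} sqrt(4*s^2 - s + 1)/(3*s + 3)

For large |s|, √(4*s^2 - s + 1) ≈ √4·|s| and the denominator ≈ 3s.
Since s → −∞, |s| = −s, giving −√4/(3) = -2/3.

-2/3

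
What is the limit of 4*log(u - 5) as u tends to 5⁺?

-∞

As u → 5⁺, u - 5 → 0⁺ and ln(u - 5) → −∞.
Multiplying by 4 gives -∞.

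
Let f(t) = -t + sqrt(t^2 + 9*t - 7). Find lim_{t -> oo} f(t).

9/2

This has the form ∞ − ∞. Multiply and divide by the conjugate √(t^2 + 9*t - 7) + t.
That gives (9t - 7) / (√(t^2 + 9*t - 7) + t).
Divide numerator and denominator by t: the limit is 9/(2·1) = 9/2.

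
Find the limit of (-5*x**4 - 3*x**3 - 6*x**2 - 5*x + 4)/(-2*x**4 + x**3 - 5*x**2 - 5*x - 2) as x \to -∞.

Numerator and denominator both have degree 4.
Dividing every term by x^4, all lower-order terms vanish and the limit is the ratio of leading coefficients, -5/(-2) = 5/2.

5/2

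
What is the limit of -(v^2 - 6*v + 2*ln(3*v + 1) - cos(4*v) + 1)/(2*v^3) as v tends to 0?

Substitution gives 0/0 (the numerator vanishes to order 3).
Expand each term to order v^3: the coefficient of v^3 in −cos(4v) is 0 and in 2·ln(1 + 3v) is 18.
Lower-order terms cancel with the polynomial part, so the numerator is (18)·v^3 + o(v^3), and the limit is (18)/(-2) = -9.

-9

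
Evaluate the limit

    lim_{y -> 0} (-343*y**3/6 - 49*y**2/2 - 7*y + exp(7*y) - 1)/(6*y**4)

Direct substitution gives 0/0.
Apply L'Hôpital: lim (-343*y^2/2 - 49*y + 7*e^(7*y) - 7)/(24*y^3), still 0/0.
Apply L'Hôpital: lim (-343*y + 49*e^(7*y) - 49)/(72*y^2), still 0/0.
Apply L'Hôpital: lim (343*e^(7*y) - 343)/(144*y), still 0/0.
After 4 applications of L'Hôpital's rule the quotient is (2401*e^(7*y))/(144); substituting y = 0 gives 2401/144.

2401/144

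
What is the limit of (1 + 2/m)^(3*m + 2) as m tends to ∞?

Let L be the limit and take ln: ln L = lim (3m + 2)·ln(1 + 2/m) = lim (3m + 2)·(2/m + O(1/m²)) = 6.
Hence L = e^(6).

e^(6)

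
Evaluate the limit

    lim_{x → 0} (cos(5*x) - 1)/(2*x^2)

-25/4

Direct substitution gives 0/0.
Apply L'Hôpital: lim (-5*sin(5*x))/(4*x), still 0/0.
After 2 applications of L'Hôpital's rule the quotient is (-25*cos(5*x))/(4); substituting x = 0 gives -25/4.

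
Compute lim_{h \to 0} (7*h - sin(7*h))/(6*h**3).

Direct substitution gives 0/0.
Apply L'Hôpital: lim (7 - 7*cos(7*h))/(18*h^2), still 0/0.
Apply L'Hôpital: lim (49*sin(7*h))/(36*h), still 0/0.
After 3 applications of L'Hôpital's rule the quotient is (343*cos(7*h))/(36); substituting h = 0 gives 343/36.

343/36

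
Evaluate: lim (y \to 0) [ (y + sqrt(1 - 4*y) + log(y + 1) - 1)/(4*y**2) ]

-5/8

Substitution gives 0/0 (the numerator vanishes to order 2).
Expand each term to order y^2: the coefficient of y^2 in √(1 - 4y) is -2 and in ln(1 + y) is -1/2.
Lower-order terms cancel with the polynomial part, so the numerator is (-5/2)·y^2 + o(y^2), and the limit is (-5/2)/(4) = -5/8.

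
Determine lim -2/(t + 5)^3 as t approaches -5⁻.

As t → -5⁻, (t + 5) → 0⁻, so (t + 5)^3 → 0⁻ and -2/(t + 5)^3 → ∞.

∞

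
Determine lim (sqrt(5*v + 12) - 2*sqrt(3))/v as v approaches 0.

5*√(3)/12

Substitution gives 0/0. Multiply numerator and denominator by the conjugate √(12 + 5v) + √12.
The numerator becomes (12 + 5v) − 12 = 5v, so the expression simplifies to 5/(√(12 + 5v) + √12).
Letting v → 0 gives 5/(2√12) = 5*√(3)/12.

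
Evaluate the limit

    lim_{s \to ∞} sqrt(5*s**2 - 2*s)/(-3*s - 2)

-√(5)/3

For large |s|, √(5*s^2 - 2*s) ≈ √5·|s| and the denominator ≈ -3s.
Since s → +∞, |s| = s, giving √5/(-3) = -√(5)/3.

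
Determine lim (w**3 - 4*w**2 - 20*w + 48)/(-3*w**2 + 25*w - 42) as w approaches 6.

At w = 6 both the top and bottom vanish — a removable singularity. Factoring out (w - 6) from each leaves (w^2 + 2*w - 8)/(7 - 3*w), which at w = 6 equals -40/11.

-40/11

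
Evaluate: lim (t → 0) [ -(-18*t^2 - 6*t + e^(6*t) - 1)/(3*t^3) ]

-12

Direct substitution gives 0/0.
Apply L'Hôpital: lim (-36*t + 6*e^(6*t) - 6)/(-9*t^2), still 0/0.
Apply L'Hôpital: lim (36*e^(6*t) - 36)/(-18*t), still 0/0.
After 3 applications of L'Hôpital's rule the quotient is (216*e^(6*t))/(-18); substituting t = 0 gives -12.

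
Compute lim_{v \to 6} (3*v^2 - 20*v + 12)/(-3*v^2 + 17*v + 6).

At v = 6 both the top and bottom vanish — a removable singularity. Factoring out (v - 6) from each leaves (3*v - 2)/(-3*v - 1), which at v = 6 equals -16/19.

-16/19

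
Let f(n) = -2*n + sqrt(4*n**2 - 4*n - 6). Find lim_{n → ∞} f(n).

An ∞ − ∞ form. Rationalising with the conjugate, the difference becomes (-4n - 6) / (√(4*n^2 - 4*n - 6) + 2n).
For large n the denominator behaves like 2·2n, so the quotient tends to -4/4 = -1.

-1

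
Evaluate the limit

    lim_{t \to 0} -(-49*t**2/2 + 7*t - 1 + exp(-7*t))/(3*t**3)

343/18

Direct substitution gives 0/0.
Apply L'Hôpital: lim (-49*t + 7 - 7*e^(-7*t))/(-9*t^2), still 0/0.
Apply L'Hôpital: lim (-49 + 49*e^(-7*t))/(-18*t), still 0/0.
After 3 applications of L'Hôpital's rule the quotient is (-343*e^(-7*t))/(-18); substituting t = 0 gives 343/18.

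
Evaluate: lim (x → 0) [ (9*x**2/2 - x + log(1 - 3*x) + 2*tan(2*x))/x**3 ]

-11/3

Substitution gives 0/0; apply L'Hôpital's rule 3 times.
After differentiating numerator and denominator 3 times the quotient is (96*tan(2*x)^2/cos(2*x)^2 + 32/cos(2*x)^2 + 54/(3*x - 1)^3)/(6); at x = 0 this is -11/3.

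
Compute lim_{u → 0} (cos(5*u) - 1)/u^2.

-25/2

Direct substitution gives 0/0.
Apply L'Hôpital: lim (-5*sin(5*u))/(2*u), still 0/0.
After 2 applications of L'Hôpital's rule the quotient is (-25*cos(5*u))/(2); substituting u = 0 gives -25/2.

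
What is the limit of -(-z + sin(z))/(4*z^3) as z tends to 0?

Direct substitution gives 0/0.
Apply L'Hôpital: lim (cos(z) - 1)/(-12*z^2), still 0/0.
Apply L'Hôpital: lim (-sin(z))/(-24*z), still 0/0.
After 3 applications of L'Hôpital's rule the quotient is (-cos(z))/(-24); substituting z = 0 gives 1/24.

1/24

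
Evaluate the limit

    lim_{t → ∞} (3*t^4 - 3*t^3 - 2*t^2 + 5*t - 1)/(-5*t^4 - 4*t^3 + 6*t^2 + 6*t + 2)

-3/5

Numerator and denominator both have degree 4.
Dividing every term by t^4, all lower-order terms vanish and the limit is the ratio of leading coefficients, 3/(-5) = -3/5.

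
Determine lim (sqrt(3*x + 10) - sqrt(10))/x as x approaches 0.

Substitution gives 0/0. Multiply numerator and denominator by the conjugate √(10 + 3x) + √10.
The numerator becomes (10 + 3x) − 10 = 3x, so the expression simplifies to 3/(√(10 + 3x) + √10).
Letting x → 0 gives 3/(2√10) = 3*√(10)/20.

3*√(10)/20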